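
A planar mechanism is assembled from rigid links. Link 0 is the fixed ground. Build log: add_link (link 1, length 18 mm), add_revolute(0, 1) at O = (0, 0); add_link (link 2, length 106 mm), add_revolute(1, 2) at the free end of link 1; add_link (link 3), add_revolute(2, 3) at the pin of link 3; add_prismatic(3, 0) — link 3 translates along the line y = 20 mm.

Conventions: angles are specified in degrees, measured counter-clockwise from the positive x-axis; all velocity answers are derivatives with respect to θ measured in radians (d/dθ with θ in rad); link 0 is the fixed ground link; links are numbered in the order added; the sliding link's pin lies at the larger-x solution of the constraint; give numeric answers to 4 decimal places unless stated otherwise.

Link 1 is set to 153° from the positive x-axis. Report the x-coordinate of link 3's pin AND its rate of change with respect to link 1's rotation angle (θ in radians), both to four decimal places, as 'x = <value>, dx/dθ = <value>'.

geometry: r = 18 mm, L = 106 mm, e = 20 mm
crank pin P = (r cos θ, r sin θ) = (-16.038117, 8.171829)
h = r sin θ − e = 8.171829 − 20 = -11.828171
x = r cos θ + √(L² − h²) = -16.038117 + 105.338001 = 89.299883
dx/dθ = −r sin θ − h·r cos θ/√(L² − h²) (θ in radians; h = -11.828171) = -9.972714

x = 89.2999, dx/dθ = -9.9727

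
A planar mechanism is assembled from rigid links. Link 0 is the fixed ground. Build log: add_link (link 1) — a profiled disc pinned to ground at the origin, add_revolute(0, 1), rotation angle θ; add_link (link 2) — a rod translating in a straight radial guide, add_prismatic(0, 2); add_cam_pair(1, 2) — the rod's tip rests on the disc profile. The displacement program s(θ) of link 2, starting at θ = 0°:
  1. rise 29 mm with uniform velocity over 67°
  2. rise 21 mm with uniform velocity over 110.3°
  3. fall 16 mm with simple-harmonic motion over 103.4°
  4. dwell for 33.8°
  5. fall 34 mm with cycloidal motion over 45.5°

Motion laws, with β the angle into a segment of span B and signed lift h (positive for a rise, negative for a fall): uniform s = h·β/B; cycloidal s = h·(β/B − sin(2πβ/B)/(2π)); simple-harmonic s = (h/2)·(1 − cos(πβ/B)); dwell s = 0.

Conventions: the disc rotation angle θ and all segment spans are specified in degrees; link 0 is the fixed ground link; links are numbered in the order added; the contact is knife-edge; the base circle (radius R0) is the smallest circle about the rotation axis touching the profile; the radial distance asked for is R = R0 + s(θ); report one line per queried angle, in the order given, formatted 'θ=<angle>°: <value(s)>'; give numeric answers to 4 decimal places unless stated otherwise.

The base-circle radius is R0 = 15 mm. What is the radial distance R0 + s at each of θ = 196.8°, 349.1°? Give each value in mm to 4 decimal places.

seg 1 [0°–67°] uniform, h=29: full span → s += 29 → s = 29.0000
seg 2 [67°–177.3°] uniform, h=21: full span → s += 21 → s = 50.0000
seg 3 [177.3°–280.7°] simple-harmonic, h=-16: θ=196.8° here. β=19.5, B=103.4. -16/2·(1 − cos(π·0.1886)) = -1.3635 → s = 48.6365
seg 3 [177.3°–280.7°] simple-harmonic, h=-16: full span → s += -16 → s = 34.0000
seg 4 [280.7°–314.5°] dwell: s stays 34.0000
seg 5 [314.5°–360°] cycloidal, h=-34: θ=349.1° here. β=34.6, B=45.5. -34·(0.7604 − sin(2π·0.7604)/(2π)) = -31.2546 → s = 2.7454
θ=196.8°: R = R0 + s = 15 + 48.6365 = 63.6365
θ=349.1°: R = R0 + s = 15 + 2.7454 = 17.7454

θ=196.8°: 63.6365
θ=349.1°: 17.7454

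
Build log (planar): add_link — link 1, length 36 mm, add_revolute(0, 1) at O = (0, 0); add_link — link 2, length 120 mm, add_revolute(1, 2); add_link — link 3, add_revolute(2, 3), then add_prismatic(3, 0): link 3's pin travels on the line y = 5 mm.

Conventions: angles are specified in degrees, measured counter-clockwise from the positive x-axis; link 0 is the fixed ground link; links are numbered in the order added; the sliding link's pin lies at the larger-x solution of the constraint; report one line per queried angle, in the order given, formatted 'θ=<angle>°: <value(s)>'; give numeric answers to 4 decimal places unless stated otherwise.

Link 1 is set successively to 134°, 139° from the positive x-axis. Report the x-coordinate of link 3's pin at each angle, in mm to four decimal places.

geometry: r = 36 mm, L = 120 mm, e = 5 mm
θ=134°: crank pin P = (r cos θ, r sin θ) = (-25.007701, 25.896233)
θ=134°: h = r sin θ − e = 25.896233 − 5 = 20.896233
θ=134°: x = r cos θ + √(L² − h²) = -25.007701 + 118.166609 = 93.158908
θ=139°: crank pin P = (r cos θ, r sin θ) = (-27.169545, 23.618125)
θ=139°: h = r sin θ − e = 23.618125 − 5 = 18.618125
θ=139°: x = r cos θ + √(L² − h²) = -27.169545 + 118.546891 = 91.377346

θ=134°: 93.1589
θ=139°: 91.3773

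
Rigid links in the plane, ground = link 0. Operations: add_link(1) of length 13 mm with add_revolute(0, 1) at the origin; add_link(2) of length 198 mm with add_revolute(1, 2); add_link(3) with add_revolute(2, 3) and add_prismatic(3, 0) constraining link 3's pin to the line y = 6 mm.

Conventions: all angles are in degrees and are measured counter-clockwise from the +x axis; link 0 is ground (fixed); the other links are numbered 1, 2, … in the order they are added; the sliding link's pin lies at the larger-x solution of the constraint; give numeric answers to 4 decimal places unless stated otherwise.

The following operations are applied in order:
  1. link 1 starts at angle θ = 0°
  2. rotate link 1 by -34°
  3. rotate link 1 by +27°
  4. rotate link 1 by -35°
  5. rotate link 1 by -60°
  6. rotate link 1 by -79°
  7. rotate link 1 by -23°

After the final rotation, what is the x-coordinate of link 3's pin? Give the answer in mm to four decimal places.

geometry: r = 13 mm, L = 198 mm, e = 6 mm; θ starts at 0°
rotate link 1 by -34°: θ ← 0° -34° = -34°
rotate link 1 by +27°: θ ← -34° +27° = -7°
rotate link 1 by -35°: θ ← -7° -35° = -42°
rotate link 1 by -60°: θ ← -42° -60° = -102°
rotate link 1 by -79°: θ ← -102° -79° = -181°
rotate link 1 by -23°: θ ← -181° -23° = -204°
crank pin P = (r cos θ, r sin θ) = (-11.876091, 5.287576)
h = r sin θ − e = 5.287576 − 6 = -0.712424
x = r cos θ + √(L² − h²) = -11.876091 + 197.998718 = 186.122627

186.1226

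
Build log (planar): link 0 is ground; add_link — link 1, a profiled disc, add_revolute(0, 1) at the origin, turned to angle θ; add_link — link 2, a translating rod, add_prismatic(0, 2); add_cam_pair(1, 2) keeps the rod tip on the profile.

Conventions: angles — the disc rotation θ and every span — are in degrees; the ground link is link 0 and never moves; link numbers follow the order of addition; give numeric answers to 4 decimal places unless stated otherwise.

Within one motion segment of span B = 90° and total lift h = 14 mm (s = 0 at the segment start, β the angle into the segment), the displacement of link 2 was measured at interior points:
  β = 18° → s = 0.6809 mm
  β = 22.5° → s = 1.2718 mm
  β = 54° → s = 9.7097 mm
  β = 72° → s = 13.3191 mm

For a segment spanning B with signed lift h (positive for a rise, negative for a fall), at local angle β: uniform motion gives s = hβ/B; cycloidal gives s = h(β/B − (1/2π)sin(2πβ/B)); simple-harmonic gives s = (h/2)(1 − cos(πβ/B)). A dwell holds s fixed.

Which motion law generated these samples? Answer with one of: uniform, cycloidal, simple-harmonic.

candidates at β/B = r: uniform s = h·r (linear in β); cycloidal s = h·(r − sin(2πr)/(2π)); simple-harmonic s = (h/2)(1 − cos(πr))
β=18°: printed 0.6809 | uniform 2.8000, cycloidal 0.6809, simple-harmonic 1.3369
β=22.5°: printed 1.2718 | uniform 3.5000, cycloidal 1.2718, simple-harmonic 2.0503
β=54°: printed 9.7097 | uniform 8.4000, cycloidal 9.7097, simple-harmonic 9.1631
β=72°: printed 13.3191 | uniform 11.2000, cycloidal 13.3191, simple-harmonic 12.6631
only one law matches every sample → cycloidal

cycloidal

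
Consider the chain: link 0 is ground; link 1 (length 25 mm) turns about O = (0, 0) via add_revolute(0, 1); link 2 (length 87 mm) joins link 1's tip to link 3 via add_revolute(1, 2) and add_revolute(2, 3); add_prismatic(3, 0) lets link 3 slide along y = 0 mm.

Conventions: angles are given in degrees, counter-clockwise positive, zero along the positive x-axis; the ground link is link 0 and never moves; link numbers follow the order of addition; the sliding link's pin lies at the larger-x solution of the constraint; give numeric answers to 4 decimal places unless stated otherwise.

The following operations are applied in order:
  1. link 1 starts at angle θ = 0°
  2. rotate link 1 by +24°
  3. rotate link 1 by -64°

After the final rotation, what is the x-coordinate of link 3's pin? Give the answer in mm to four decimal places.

geometry: r = 25 mm, L = 87 mm, e = 0 mm; θ starts at 0°
rotate link 1 by +24°: θ ← 0° +24° = 24°
rotate link 1 by -64°: θ ← 24° -64° = -40°
crank pin P = (r cos θ, r sin θ) = (19.151111, -16.069690)
h = r sin θ − e = -16.069690 − 0 = -16.069690
x = r cos θ + √(L² − h²) = 19.151111 + 85.503012 = 104.654123

104.6541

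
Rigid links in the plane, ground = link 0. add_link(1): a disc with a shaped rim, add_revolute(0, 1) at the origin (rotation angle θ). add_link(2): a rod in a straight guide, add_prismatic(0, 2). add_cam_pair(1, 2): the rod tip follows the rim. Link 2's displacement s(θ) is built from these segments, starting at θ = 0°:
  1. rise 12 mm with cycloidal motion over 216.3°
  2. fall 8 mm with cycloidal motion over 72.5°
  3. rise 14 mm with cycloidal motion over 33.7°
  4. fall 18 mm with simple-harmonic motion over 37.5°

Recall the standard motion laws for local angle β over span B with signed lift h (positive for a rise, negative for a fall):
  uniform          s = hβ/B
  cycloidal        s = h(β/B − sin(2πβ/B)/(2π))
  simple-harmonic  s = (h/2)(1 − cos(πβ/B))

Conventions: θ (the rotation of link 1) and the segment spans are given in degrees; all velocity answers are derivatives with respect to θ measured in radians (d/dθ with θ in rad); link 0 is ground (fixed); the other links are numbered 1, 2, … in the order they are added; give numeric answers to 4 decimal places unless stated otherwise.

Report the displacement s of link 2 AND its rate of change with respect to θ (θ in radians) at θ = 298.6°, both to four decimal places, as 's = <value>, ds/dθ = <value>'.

segment 1 (0° to 216.3°, cycloidal, h = 12) is passed completely: s = 0.0000 + (12) = 12.0000
segment 2 (216.3° to 288.8°, cycloidal, h = -8) is passed completely: s = 12.0000 + (-8) = 4.0000
θ = 298.6° falls in segment 3 (288.8° to 322.5°, cycloidal, h = 14): β = 298.6 − 288.8 = 9.8°, B = 33.7°; Δs = 14·(0.2908 − sin(2π·0.2908)/(2π)) = 1.9159; s = 4.0000 + 1.9159 = 5.9159
velocity in seg [288.8°–322.5°] (cycloidal), θ in radians: β = 9.8° = 0.1710 rad, B = 33.7° = 0.5882 rad; ds/dθ = (h/B)(1 − cos(2πβ/B)) = (14/0.5882)(1 − cos(2π·0.2908)) = 29.837799 mm/rad

s = 5.9159, ds/dθ = 29.8378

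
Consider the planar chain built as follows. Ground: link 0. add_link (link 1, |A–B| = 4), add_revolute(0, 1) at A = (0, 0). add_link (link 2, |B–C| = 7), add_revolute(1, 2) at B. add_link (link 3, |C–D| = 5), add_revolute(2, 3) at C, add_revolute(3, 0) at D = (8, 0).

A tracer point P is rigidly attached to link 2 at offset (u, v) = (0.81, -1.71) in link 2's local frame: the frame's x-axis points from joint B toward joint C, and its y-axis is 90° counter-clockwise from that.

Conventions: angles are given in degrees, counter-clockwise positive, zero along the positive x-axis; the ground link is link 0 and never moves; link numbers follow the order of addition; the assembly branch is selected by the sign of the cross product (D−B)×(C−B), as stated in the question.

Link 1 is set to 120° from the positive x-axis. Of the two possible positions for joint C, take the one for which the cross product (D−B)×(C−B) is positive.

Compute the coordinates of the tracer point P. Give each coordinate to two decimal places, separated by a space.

A=(0,0), D=(8.00,0)
B = A + 4.00·(cos120°, sin120°) = (-2.0000, 3.4641)
|BD| = 10.5830
circle(B,7.00) ∩ circle(D,5.00): a=6.4254, h=2.7775
  candidates: C₊=(4.9806,3.9854) cross=29.394; C₋=(3.1623,-1.2636) cross=-29.394
  branch + wants cross > 0 → take C=(4.9806,3.9854) (cross=29.394)
ex = (C−B)/|BC| = (0.9972,0.0745); ey = (-0.0745,0.9972)
P = B + 0.81·ex + -1.71·ey = (-1.0649,1.8192)

-1.06 1.82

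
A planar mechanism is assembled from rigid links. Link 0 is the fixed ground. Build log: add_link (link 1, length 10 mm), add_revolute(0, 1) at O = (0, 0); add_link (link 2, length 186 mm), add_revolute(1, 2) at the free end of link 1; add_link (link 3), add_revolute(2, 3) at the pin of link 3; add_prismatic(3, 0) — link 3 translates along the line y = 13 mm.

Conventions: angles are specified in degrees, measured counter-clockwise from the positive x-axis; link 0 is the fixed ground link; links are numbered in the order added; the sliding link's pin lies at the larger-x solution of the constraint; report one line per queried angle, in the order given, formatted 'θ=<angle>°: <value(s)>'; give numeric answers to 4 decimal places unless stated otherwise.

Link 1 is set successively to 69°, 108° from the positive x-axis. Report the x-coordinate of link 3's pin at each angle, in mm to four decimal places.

geometry: r = 10 mm, L = 186 mm, e = 13 mm
θ=69°: crank pin P = (r cos θ, r sin θ) = (3.583679, 9.335804)
θ=69°: h = r sin θ − e = 9.335804 − 13 = -3.664196
θ=69°: x = r cos θ + √(L² − h²) = 3.583679 + 185.963904 = 189.547584
θ=108°: crank pin P = (r cos θ, r sin θ) = (-3.090170, 9.510565)
θ=108°: h = r sin θ − e = 9.510565 − 13 = -3.489435
θ=108°: x = r cos θ + √(L² − h²) = -3.090170 + 185.967266 = 182.877096

θ=69°: 189.5476
θ=108°: 182.8771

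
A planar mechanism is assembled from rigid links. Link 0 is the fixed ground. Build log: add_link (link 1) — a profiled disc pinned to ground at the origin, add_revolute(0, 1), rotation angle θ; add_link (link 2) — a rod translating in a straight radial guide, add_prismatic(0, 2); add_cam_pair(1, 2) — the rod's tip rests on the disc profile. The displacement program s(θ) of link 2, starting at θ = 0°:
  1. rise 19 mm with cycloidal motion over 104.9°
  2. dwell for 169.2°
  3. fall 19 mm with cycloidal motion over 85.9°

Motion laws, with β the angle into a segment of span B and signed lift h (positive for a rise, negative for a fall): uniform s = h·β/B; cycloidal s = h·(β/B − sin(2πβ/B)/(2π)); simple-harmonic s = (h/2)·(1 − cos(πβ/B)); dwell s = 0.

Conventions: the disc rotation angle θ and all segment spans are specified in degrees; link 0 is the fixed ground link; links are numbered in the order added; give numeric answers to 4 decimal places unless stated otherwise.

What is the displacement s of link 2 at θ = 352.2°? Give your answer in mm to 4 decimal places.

seg 1 [0°–104.9°] cycloidal, h=19: full span → s += 19 → s = 19.0000
seg 2 [104.9°–274.1°] dwell: s stays 19.0000
seg 3 [274.1°–360°] cycloidal, h=-19: θ=352.2° here. β=78.1, B=85.9. -19·(0.9092 − sin(2π·0.9092)/(2π)) = -18.9079 → s = 0.0921

0.0921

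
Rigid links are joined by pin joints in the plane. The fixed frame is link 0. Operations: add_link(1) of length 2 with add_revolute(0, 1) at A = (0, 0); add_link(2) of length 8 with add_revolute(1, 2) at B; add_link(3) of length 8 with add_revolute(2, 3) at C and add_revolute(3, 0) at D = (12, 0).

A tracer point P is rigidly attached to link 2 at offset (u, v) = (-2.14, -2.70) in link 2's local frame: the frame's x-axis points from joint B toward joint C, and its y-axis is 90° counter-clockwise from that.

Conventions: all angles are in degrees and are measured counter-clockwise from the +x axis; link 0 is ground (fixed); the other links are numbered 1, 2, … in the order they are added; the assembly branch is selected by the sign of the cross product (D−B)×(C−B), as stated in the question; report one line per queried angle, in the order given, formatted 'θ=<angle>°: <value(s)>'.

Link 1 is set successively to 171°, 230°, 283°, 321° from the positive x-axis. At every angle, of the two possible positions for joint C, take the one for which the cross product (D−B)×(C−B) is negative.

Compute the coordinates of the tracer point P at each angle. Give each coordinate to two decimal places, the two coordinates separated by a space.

A=(0,0), D=(12.00,0)
θ=171°: B = A + 2.00·(cos171°, sin171°) = (-1.9754, 0.3129)
θ=171°: |BD| = 13.9789
θ=171°: circle(B,8.00) ∩ circle(D,8.00): a=6.9894, h=3.8920
θ=171°:   candidates: C₊=(5.0994,4.0475) cross=54.406; C₋=(4.9252,-3.7346) cross=-54.406
θ=171°:   branch - wants cross < 0 → take C=(4.9252,-3.7346) (cross=-54.406)
θ=171°: ex = (C−B)/|BC| = (0.8626,-0.5059); ey = (0.5059,0.8626)
θ=171°: P = B + -2.14·ex + -2.70·ey = (-5.1873,-0.9334)
θ=230°: B = A + 2.00·(cos230°, sin230°) = (-1.2856, -1.5321)
θ=230°: |BD| = 13.3736
θ=230°: circle(B,8.00) ∩ circle(D,8.00): a=6.6868, h=4.3916
θ=230°:   candidates: C₊=(4.8541,3.5967) cross=58.732; C₋=(5.8603,-5.1288) cross=-58.732
θ=230°:   branch - wants cross < 0 → take C=(5.8603,-5.1288) (cross=-58.732)
θ=230°: ex = (C−B)/|BC| = (0.8932,-0.4496); ey = (0.4496,0.8932)
θ=230°: P = B + -2.14·ex + -2.70·ey = (-4.4110,-2.9817)
θ=283°: B = A + 2.00·(cos283°, sin283°) = (0.4499, -1.9487)
θ=283°: |BD| = 11.7133
θ=283°: circle(B,8.00) ∩ circle(D,8.00): a=5.8567, h=5.4497
θ=283°:   candidates: C₊=(5.3183,4.3994) cross=63.834; C₋=(7.1316,-6.3481) cross=-63.834
θ=283°:   branch - wants cross < 0 → take C=(7.1316,-6.3481) (cross=-63.834)
θ=283°: ex = (C−B)/|BC| = (0.8352,-0.5499); ey = (0.5499,0.8352)
θ=283°: P = B + -2.14·ex + -2.70·ey = (-2.8223,-3.0270)
θ=321°: B = A + 2.00·(cos321°, sin321°) = (1.5543, -1.2586)
θ=321°: |BD| = 10.5213
θ=321°: circle(B,8.00) ∩ circle(D,8.00): a=5.2606, h=6.0271
θ=321°:   candidates: C₊=(6.0561,5.3545) cross=63.413; C₋=(7.4982,-6.6131) cross=-63.413
θ=321°:   branch - wants cross < 0 → take C=(7.4982,-6.6131) (cross=-63.413)
θ=321°: ex = (C−B)/|BC| = (0.7430,-0.6693); ey = (0.6693,0.7430)
θ=321°: P = B + -2.14·ex + -2.70·ey = (-1.8428,-1.8324)

θ=171°: -5.19 -0.93
θ=230°: -4.41 -2.98
θ=283°: -2.82 -3.03
θ=321°: -1.84 -1.83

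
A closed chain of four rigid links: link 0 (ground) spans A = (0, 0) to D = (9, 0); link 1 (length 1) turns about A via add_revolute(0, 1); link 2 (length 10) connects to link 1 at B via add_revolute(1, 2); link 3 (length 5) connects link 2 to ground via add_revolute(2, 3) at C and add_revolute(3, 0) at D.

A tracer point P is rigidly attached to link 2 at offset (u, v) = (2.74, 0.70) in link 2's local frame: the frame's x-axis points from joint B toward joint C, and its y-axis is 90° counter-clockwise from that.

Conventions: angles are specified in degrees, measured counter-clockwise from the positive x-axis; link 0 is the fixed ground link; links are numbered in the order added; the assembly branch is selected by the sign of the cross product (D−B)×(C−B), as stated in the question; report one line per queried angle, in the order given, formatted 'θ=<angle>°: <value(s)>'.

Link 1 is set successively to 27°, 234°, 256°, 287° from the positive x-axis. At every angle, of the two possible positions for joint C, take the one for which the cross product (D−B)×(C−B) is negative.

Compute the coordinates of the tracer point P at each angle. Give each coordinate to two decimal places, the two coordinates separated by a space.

A=(0,0), D=(9.00,0)
θ=27°: B = A + 1.00·(cos27°, sin27°) = (0.8910, 0.4540)
θ=27°: |BD| = 8.1217
θ=27°: circle(B,10.00) ∩ circle(D,5.00): a=8.6781, h=4.9689
θ=27°:   candidates: C₊=(9.8333,4.9301) cross=40.356; C₋=(9.2778,-4.9923) cross=-40.356
θ=27°:   branch - wants cross < 0 → take C=(9.2778,-4.9923) (cross=-40.356)
θ=27°: ex = (C−B)/|BC| = (0.8387,-0.5446); ey = (0.5446,0.8387)
θ=27°: P = B + 2.74·ex + 0.70·ey = (3.5702,-0.4512)
θ=234°: B = A + 1.00·(cos234°, sin234°) = (-0.5878, -0.8090)
θ=234°: |BD| = 9.6219
θ=234°: circle(B,10.00) ∩ circle(D,5.00): a=8.7083, h=4.9158
θ=234°:   candidates: C₊=(7.6764,4.8216) cross=47.299; C₋=(8.5030,-4.9752) cross=-47.299
θ=234°:   branch - wants cross < 0 → take C=(8.5030,-4.9752) (cross=-47.299)
θ=234°: ex = (C−B)/|BC| = (0.9091,-0.4166); ey = (0.4166,0.9091)
θ=234°: P = B + 2.74·ex + 0.70·ey = (2.1947,-1.3142)
θ=256°: B = A + 1.00·(cos256°, sin256°) = (-0.2419, -0.9703)
θ=256°: |BD| = 9.2927
θ=256°: circle(B,10.00) ∩ circle(D,5.00): a=8.6818, h=4.9625
θ=256°:   candidates: C₊=(7.8742,4.8716) cross=46.115; C₋=(8.9106,-4.9992) cross=-46.115
θ=256°:   branch - wants cross < 0 → take C=(8.9106,-4.9992) (cross=-46.115)
θ=256°: ex = (C−B)/|BC| = (0.9152,-0.4029); ey = (0.4029,0.9152)
θ=256°: P = B + 2.74·ex + 0.70·ey = (2.5479,-1.4335)
θ=287°: B = A + 1.00·(cos287°, sin287°) = (0.2924, -0.9563)
θ=287°: |BD| = 8.7600
θ=287°: circle(B,10.00) ∩ circle(D,5.00): a=8.6608, h=4.9990
θ=287°:   candidates: C₊=(8.3557,4.9583) cross=43.791; C₋=(9.4472,-4.9800) cross=-43.791
θ=287°:   branch - wants cross < 0 → take C=(9.4472,-4.9800) (cross=-43.791)
θ=287°: ex = (C−B)/|BC| = (0.9155,-0.4024); ey = (0.4024,0.9155)
θ=287°: P = B + 2.74·ex + 0.70·ey = (3.0824,-1.4180)

θ=27°: 3.57 -0.45
θ=234°: 2.19 -1.31
θ=256°: 2.55 -1.43
θ=287°: 3.08 -1.42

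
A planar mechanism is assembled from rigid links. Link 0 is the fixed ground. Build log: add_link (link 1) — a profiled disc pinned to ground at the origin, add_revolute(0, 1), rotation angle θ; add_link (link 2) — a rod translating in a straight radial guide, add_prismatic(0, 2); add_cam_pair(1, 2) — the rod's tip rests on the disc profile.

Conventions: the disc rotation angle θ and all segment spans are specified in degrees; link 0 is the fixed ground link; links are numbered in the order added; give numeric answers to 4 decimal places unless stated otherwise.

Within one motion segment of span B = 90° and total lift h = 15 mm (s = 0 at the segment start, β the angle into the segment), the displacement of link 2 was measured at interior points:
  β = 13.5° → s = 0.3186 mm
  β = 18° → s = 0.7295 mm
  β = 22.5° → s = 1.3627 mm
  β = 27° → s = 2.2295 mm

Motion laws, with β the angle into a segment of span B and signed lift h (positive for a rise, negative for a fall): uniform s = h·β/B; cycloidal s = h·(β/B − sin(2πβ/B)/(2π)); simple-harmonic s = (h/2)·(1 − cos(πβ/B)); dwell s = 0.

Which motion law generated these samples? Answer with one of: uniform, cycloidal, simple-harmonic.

candidates at β/B = r: uniform s = h·r (linear in β); cycloidal s = h·(r − sin(2πr)/(2π)); simple-harmonic s = (h/2)(1 − cos(πr))
β=13.5°: printed 0.3186 | uniform 2.2500, cycloidal 0.3186, simple-harmonic 0.8175
β=18°: printed 0.7295 | uniform 3.0000, cycloidal 0.7295, simple-harmonic 1.4324
β=22.5°: printed 1.3627 | uniform 3.7500, cycloidal 1.3627, simple-harmonic 2.1967
β=27°: printed 2.2295 | uniform 4.5000, cycloidal 2.2295, simple-harmonic 3.0916
only one law matches every sample → cycloidal

cycloidal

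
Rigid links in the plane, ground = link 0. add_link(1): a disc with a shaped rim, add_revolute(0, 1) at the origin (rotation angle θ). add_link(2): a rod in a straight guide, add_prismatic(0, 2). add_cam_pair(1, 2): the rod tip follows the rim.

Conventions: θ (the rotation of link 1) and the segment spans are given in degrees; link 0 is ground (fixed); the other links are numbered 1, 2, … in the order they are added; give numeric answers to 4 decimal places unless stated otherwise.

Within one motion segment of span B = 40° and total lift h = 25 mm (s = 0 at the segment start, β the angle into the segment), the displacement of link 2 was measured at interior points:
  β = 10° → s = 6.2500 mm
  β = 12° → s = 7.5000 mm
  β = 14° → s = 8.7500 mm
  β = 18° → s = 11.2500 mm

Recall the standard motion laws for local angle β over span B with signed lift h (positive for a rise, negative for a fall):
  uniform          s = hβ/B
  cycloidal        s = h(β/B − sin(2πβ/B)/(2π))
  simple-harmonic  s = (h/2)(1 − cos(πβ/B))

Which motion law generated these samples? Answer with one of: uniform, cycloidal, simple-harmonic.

candidates at β/B = r: uniform s = h·r (linear in β); cycloidal s = h·(r − sin(2πr)/(2π)); simple-harmonic s = (h/2)(1 − cos(πr))
β=10°: printed 6.2500 | uniform 6.2500, cycloidal 2.2711, simple-harmonic 3.6612
β=12°: printed 7.5000 | uniform 7.5000, cycloidal 3.7159, simple-harmonic 5.1527
β=14°: printed 8.7500 | uniform 8.7500, cycloidal 5.5310, simple-harmonic 6.8251
β=18°: printed 11.2500 | uniform 11.2500, cycloidal 10.0205, simple-harmonic 10.5446
only one law matches every sample → uniform

uniform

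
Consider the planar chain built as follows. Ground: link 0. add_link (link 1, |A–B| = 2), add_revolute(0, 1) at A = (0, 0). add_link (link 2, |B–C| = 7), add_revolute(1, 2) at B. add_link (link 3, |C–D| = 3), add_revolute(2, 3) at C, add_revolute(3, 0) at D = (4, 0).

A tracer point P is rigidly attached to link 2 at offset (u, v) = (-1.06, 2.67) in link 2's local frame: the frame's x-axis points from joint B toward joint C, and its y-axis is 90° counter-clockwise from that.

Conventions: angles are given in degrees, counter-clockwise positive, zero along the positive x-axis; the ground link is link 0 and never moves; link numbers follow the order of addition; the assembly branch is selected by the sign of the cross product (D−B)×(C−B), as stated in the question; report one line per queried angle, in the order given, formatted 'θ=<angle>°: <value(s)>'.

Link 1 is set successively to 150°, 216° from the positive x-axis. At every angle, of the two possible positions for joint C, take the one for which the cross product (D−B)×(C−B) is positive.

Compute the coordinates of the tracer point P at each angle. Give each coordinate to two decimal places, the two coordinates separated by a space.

A=(0,0), D=(4.00,0)
θ=150°: B = A + 2.00·(cos150°, sin150°) = (-1.7321, 1.0000)
θ=150°: |BD| = 5.8186
θ=150°: circle(B,7.00) ∩ circle(D,3.00): a=6.3466, h=2.9532
θ=150°:   candidates: C₊=(5.0276,2.8185) cross=17.183; C₋=(4.0125,-3.0000) cross=-17.183
θ=150°:   branch + wants cross > 0 → take C=(5.0276,2.8185) (cross=17.183)
θ=150°: ex = (C−B)/|BC| = (0.9657,0.2598); ey = (-0.2598,0.9657)
θ=150°: P = B + -1.06·ex + 2.67·ey = (-3.4493,3.3030)
θ=216°: B = A + 2.00·(cos216°, sin216°) = (-1.6180, -1.1756)
θ=216°: |BD| = 5.7397
θ=216°: circle(B,7.00) ∩ circle(D,3.00): a=6.3544, h=2.9364
θ=216°:   candidates: C₊=(4.0002,3.0000) cross=16.854; C₋=(5.2030,-2.7482) cross=-16.854
θ=216°:   branch + wants cross > 0 → take C=(4.0002,3.0000) (cross=16.854)
θ=216°: ex = (C−B)/|BC| = (0.8026,0.5965); ey = (-0.5965,0.8026)
θ=216°: P = B + -1.06·ex + 2.67·ey = (-4.0615,0.3351)

θ=150°: -3.45 3.30
θ=216°: -4.06 0.34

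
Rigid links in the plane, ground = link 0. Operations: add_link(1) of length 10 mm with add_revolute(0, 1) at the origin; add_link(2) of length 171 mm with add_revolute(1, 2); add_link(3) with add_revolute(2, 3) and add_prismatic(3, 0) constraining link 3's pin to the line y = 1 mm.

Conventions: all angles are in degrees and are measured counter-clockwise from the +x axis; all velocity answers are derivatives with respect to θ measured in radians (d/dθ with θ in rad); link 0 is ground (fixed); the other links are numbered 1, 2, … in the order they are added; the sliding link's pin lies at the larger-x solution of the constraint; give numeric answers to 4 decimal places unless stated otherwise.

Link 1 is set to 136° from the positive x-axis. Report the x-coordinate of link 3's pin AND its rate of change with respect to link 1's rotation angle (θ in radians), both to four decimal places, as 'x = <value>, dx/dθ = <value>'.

geometry: r = 10 mm, L = 171 mm, e = 1 mm
crank pin P = (r cos θ, r sin θ) = (-7.193398, 6.946584)
h = r sin θ − e = 6.946584 − 1 = 5.946584
x = r cos θ + √(L² − h²) = -7.193398 + 170.896571 = 163.703173
dx/dθ = −r sin θ − h·r cos θ/√(L² − h²) (θ in radians; h = 5.946584) = -6.696279

x = 163.7032, dx/dθ = -6.6963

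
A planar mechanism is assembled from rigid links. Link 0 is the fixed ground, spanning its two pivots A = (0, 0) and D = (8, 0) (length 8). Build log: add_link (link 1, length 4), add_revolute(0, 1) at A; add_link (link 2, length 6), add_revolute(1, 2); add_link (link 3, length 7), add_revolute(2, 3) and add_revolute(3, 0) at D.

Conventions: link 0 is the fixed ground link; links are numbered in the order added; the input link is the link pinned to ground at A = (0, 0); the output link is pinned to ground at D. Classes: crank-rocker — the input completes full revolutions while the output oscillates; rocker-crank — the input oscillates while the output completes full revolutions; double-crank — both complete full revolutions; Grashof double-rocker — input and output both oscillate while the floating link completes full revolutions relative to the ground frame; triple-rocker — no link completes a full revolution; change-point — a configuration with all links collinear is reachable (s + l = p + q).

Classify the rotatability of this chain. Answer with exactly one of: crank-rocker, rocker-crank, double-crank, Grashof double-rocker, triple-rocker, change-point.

lengths: ground=8, input=4, coupler=6, output=7
sorted: s=4 (shortest), l=8 (longest), p+q=13
s + l = 12 vs p + q = 13
s + l < p + q (Grashof) with shortest = input link → crank-rocker

crank-rocker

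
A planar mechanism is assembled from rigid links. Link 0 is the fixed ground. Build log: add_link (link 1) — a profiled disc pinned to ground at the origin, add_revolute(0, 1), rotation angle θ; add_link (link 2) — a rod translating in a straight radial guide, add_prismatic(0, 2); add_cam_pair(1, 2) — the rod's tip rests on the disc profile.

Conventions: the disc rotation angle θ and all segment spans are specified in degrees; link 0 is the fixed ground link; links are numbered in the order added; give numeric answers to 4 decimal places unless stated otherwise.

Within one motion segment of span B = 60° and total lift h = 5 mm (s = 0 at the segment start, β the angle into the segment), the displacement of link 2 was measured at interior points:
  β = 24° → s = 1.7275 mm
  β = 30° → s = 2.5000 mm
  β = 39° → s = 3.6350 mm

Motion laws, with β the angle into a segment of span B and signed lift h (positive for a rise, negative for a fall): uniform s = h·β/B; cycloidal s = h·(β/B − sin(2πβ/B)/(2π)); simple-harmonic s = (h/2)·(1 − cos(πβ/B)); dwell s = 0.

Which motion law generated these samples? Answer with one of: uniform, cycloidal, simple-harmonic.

candidates at β/B = r: uniform s = h·r (linear in β); cycloidal s = h·(r − sin(2πr)/(2π)); simple-harmonic s = (h/2)(1 − cos(πr))
β=24°: printed 1.7275 | uniform 2.0000, cycloidal 1.5323, simple-harmonic 1.7275
β=30°: printed 2.5000 | uniform 2.5000, cycloidal 2.5000, simple-harmonic 2.5000
β=39°: printed 3.6350 | uniform 3.2500, cycloidal 3.8938, simple-harmonic 3.6350
only one law matches every sample → simple-harmonic

simple-harmonic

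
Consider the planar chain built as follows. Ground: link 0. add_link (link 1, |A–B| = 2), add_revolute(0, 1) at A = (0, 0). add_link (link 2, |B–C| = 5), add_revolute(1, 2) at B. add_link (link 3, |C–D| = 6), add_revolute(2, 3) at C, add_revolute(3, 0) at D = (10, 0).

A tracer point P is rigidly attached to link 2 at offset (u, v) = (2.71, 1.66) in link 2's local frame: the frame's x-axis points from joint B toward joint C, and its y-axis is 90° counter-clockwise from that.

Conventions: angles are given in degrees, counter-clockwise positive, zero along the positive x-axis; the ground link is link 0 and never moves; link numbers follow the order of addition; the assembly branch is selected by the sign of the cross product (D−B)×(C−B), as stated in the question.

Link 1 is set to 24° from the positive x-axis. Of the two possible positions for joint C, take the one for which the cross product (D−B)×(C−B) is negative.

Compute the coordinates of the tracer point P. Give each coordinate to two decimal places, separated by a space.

A=(0,0), D=(10.00,0)
B = A + 2.00·(cos24°, sin24°) = (1.8271, 0.8135)
|BD| = 8.2133
circle(B,5.00) ∩ circle(D,6.00): a=3.4370, h=3.6314
  candidates: C₊=(5.6069,4.0866) cross=29.826; C₋=(4.8875,-3.1405) cross=-29.826
  branch - wants cross < 0 → take C=(4.8875,-3.1405) (cross=-29.826)
ex = (C−B)/|BC| = (0.6121,-0.7908); ey = (0.7908,0.6121)
P = B + 2.71·ex + 1.66·ey = (4.7986,-0.3135)

4.80 -0.31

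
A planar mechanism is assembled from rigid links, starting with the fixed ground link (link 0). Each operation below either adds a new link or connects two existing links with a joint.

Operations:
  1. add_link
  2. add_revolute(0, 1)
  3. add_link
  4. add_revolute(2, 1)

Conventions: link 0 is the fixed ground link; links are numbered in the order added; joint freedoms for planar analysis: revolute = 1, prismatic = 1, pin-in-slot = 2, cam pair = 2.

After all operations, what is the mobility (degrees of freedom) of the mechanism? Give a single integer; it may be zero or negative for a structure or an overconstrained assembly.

link 0 = ground. State L|J1|J2 = 1|0|0
+link1  2|0|0
R(0,1) f=1→J1  2|1|0
+link2  3|1|0
R(2,1) f=1→J1  3|2|0
M = 3(3−1)−2·2−0 = 6−4−0 = 2

M = 2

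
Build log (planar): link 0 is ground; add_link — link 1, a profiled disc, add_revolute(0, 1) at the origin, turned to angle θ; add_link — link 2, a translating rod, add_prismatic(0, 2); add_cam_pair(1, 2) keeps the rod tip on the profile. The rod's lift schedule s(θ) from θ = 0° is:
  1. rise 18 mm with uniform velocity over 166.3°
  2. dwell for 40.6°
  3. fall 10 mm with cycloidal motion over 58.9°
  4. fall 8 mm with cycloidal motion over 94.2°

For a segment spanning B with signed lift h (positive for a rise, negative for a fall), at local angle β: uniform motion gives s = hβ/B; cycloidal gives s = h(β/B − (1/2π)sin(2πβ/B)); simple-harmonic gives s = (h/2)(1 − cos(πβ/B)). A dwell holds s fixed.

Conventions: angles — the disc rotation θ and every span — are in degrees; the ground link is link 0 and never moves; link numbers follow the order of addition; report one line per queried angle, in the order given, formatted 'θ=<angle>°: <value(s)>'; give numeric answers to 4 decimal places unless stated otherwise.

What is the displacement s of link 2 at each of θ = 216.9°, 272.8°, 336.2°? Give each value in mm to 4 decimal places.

seg 1 [0°–166.3°] uniform, h=18: full span → s += 18 → s = 18.0000
seg 2 [166.3°–206.9°] dwell: s stays 18.0000
seg 3 [206.9°–265.8°] cycloidal, h=-10: θ=216.9° here. β=10, B=58.9. -10·(0.1698 − sin(2π·0.1698)/(2π)) = -0.3042 → s = 17.6958
seg 3 [206.9°–265.8°] cycloidal, h=-10: full span → s += -10 → s = 8.0000
seg 4 [265.8°–360°] cycloidal, h=-8: θ=272.8° here. β=7, B=94.2. -8·(0.0743 − sin(2π·0.0743)/(2π)) = -0.0214 → s = 7.9786
seg 4 [265.8°–360°] cycloidal, h=-8: θ=336.2° here. β=70.4, B=94.2. -8·(0.7473 − sin(2π·0.7473)/(2π)) = -7.2518 → s = 0.7482

θ=216.9°: 17.6958
θ=272.8°: 7.9786
θ=336.2°: 0.7482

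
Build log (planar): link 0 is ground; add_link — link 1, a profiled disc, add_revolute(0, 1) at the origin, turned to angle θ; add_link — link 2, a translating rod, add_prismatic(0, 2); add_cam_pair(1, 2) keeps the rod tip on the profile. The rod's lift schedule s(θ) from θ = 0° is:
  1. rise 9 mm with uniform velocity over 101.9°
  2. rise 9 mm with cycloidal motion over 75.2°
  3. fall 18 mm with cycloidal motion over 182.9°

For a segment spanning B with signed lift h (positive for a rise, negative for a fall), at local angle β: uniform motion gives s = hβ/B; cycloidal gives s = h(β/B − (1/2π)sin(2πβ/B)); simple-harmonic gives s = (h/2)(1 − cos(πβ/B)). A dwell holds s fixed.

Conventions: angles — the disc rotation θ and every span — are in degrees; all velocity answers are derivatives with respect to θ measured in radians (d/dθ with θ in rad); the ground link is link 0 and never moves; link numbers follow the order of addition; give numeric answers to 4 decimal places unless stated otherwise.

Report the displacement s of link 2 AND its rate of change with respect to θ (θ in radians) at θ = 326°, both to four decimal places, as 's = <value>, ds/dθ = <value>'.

seg 1 [0°–101.9°] uniform, h=9: full span → s += 9 → s = 9.0000
seg 2 [101.9°–177.1°] cycloidal, h=9: full span → s += 9 → s = 18.0000
seg 3 [177.1°–360°] cycloidal, h=-18: θ=326° here. β=148.9, B=182.9. -18·(0.8141 − sin(2π·0.8141)/(2π)) = -17.2894 → s = 0.7106
velocity in seg [177.1°–360°] (cycloidal), θ in radians: β = 148.9° = 2.5988 rad, B = 182.9° = 3.1922 rad; ds/dθ = (h/B)(1 − cos(2πβ/B)) = ((-18)/3.1922)(1 − cos(2π·0.8141)) = -3.428423 mm/rad

s = 0.7106, ds/dθ = -3.4284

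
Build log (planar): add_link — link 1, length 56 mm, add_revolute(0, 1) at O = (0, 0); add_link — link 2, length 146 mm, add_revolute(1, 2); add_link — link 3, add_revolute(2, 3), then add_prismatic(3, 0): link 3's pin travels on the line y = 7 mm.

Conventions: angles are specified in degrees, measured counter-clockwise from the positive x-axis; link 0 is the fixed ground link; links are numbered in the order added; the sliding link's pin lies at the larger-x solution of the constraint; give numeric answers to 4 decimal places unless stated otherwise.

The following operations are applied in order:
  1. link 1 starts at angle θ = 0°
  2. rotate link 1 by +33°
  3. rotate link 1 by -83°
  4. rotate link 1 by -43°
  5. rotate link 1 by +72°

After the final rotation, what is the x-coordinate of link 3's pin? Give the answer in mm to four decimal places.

geometry: r = 56 mm, L = 146 mm, e = 7 mm; θ starts at 0°
rotate link 1 by +33°: θ ← 0° +33° = 33°
rotate link 1 by -83°: θ ← 33° -83° = -50°
rotate link 1 by -43°: θ ← -50° -43° = -93°
rotate link 1 by +72°: θ ← -93° +72° = -21°
crank pin P = (r cos θ, r sin θ) = (52.280504, -20.068605)
h = r sin θ − e = -20.068605 − 7 = -27.068605
x = r cos θ + √(L² − h²) = 52.280504 + 143.468779 = 195.749283

195.7493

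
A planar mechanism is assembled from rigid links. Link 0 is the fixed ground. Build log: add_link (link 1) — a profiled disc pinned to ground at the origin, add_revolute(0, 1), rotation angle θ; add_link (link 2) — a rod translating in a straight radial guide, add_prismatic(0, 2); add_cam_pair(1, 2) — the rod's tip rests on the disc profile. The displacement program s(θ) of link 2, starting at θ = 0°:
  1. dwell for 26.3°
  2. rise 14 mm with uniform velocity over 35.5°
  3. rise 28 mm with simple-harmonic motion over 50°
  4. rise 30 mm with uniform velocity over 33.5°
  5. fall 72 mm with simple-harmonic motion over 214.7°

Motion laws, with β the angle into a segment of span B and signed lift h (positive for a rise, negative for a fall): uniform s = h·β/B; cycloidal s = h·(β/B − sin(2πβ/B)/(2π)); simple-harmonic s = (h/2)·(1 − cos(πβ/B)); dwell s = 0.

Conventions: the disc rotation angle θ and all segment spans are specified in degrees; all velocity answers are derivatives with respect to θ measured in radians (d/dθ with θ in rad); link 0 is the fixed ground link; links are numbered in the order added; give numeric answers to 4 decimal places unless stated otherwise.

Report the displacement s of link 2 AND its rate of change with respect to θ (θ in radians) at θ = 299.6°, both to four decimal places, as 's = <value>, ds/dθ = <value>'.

seg 1 [0°–26.3°] dwell: s stays 0.0000
seg 2 [26.3°–61.8°] uniform, h=14: full span → s += 14 → s = 14.0000
seg 3 [61.8°–111.8°] simple-harmonic, h=28: full span → s += 28 → s = 42.0000
seg 4 [111.8°–145.3°] uniform, h=30: full span → s += 30 → s = 72.0000
seg 5 [145.3°–360°] simple-harmonic, h=-72: θ=299.6° here. β=154.3, B=214.7. -72/2·(1 − cos(π·0.7187)) = -58.8318 → s = 13.1682
velocity in seg [145.3°–360°] (simple-harmonic), θ in radians: β = 154.3° = 2.6930 rad, B = 214.7° = 3.7472 rad; ds/dθ = (πh/(2B)) sin(πβ/B) = (π·(-72)/(2·3.7472)) sin(π·0.7187) = -23.335107 mm/rad

s = 13.1682, ds/dθ = -23.3351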